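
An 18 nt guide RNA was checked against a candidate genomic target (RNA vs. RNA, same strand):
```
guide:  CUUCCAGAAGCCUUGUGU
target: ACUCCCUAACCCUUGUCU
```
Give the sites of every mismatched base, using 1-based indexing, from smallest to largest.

Scanning 1-based: 1: C/A; 2: U/C; 6: A/C; 7: G/U; 10: G/C; 17: G/C.

1, 2, 6, 7, 10, 17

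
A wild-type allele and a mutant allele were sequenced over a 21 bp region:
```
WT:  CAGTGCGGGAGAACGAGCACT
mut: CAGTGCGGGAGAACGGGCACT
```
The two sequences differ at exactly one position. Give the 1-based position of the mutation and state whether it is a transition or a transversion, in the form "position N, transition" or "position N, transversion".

position 16, transition

Position 16 changes A→G. A is a purine and G is a purine, so this is a transition.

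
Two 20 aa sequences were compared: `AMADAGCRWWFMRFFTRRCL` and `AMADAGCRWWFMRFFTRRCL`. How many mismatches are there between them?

No positions differ; the sequences are identical.

0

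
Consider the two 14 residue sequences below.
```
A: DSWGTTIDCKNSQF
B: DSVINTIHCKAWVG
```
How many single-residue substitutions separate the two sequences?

8

Comparing position by position, 8 residues differ: 3 (W/V), 4 (G/I), 5 (T/N), 8 (D/H), 11 (N/A), 12 (S/W), 13 (Q/V), 14 (F/G).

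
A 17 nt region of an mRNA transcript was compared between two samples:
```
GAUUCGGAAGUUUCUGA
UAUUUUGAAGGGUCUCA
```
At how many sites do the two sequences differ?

Mismatches (1-based): site 1: G→U; site 5: C→U; site 6: G→U; site 11: U→G; site 12: U→G; site 16: G→C.

6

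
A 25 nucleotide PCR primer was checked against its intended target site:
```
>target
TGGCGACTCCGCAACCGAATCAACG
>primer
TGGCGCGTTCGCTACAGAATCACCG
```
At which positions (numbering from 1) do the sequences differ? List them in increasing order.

6, 7, 9, 13, 16, 23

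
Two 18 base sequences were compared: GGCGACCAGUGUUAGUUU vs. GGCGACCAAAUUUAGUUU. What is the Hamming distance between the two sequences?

Mismatches (1-based): base 9: G→A; base 10: U→A; base 11: G→U.

3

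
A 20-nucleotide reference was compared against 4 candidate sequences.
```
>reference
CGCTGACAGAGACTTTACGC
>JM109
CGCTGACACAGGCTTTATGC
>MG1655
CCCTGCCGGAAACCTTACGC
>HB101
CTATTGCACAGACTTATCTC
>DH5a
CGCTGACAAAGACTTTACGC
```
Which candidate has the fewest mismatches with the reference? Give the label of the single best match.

DH5a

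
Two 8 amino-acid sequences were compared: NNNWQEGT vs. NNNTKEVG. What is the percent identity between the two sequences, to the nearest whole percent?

4 positions differ (4, 5, 7, 8), so 4 of 8 match: 4/8 = 50%.

50%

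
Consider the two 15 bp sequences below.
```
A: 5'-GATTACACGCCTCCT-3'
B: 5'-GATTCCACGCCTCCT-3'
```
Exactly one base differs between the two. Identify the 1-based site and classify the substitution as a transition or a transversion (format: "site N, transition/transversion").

site 5, transversion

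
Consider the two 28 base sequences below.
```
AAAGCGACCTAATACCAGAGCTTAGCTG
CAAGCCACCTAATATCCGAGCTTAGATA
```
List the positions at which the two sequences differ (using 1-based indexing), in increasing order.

1, 6, 15, 17, 26, 28

Scanning 1-based: 1: A/C; 6: G/C; 15: C/T; 17: A/C; 26: C/A; 28: G/A.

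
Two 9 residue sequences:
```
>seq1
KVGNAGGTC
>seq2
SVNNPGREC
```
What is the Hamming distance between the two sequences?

Mismatches (1-based): residue 1: K→S; residue 3: G→N; residue 5: A→P; residue 7: G→R; residue 8: T→E.

5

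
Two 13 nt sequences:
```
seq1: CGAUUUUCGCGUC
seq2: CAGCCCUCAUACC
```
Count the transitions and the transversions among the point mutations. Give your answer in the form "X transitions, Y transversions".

9 transitions, 0 transversions

Mismatches (1-based):
site 2: G→A (purine→purine, transition)
site 3: A→G (purine→purine, transition)
site 4: U→C (pyrimidine→pyrimidine, transition)
site 5: U→C (pyrimidine→pyrimidine, transition)
site 6: U→C (pyrimidine→pyrimidine, transition)
site 9: G→A (purine→purine, transition)
site 10: C→U (pyrimidine→pyrimidine, transition)
site 11: G→A (purine→purine, transition)
site 12: U→C (pyrimidine→pyrimidine, transition)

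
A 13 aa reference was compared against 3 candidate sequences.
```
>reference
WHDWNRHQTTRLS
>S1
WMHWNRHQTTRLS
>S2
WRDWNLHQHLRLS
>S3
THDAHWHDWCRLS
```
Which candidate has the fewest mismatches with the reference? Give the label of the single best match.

S1

S1 differs at 2 positions; S2 differs at 4 positions; S3 differs at 7 positions. The closest is S1.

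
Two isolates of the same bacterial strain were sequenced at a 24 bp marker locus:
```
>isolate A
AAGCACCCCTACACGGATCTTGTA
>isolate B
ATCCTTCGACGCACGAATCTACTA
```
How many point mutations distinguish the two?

11

Comparing position by position, 11 positions differ: 2 (A/T), 3 (G/C), 5 (A/T), 6 (C/T), 8 (C/G), 9 (C/A), 10 (T/C), 11 (A/G), 16 (G/A), 21 (T/A), 22 (G/C).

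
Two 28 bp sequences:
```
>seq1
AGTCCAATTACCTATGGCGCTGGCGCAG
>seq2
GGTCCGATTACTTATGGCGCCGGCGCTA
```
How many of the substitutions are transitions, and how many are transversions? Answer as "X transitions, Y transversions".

5 transitions, 1 transversion

Mismatches (1-based):
base 1: A→G (purine→purine, transition)
base 6: A→G (purine→purine, transition)
base 12: C→T (pyrimidine→pyrimidine, transition)
base 21: T→C (pyrimidine→pyrimidine, transition)
base 27: A→T (purine→pyrimidine, transversion)
base 28: G→A (purine→purine, transition)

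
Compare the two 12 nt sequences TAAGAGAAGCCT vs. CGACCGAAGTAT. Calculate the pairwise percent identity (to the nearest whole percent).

6 positions differ (1, 2, 4, 5, 10, 11), so 6 of 12 match: 6/12 = 50%.

50%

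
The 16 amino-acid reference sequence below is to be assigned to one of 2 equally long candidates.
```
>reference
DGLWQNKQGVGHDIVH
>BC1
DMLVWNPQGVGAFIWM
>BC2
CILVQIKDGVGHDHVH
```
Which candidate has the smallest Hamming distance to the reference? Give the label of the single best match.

BC2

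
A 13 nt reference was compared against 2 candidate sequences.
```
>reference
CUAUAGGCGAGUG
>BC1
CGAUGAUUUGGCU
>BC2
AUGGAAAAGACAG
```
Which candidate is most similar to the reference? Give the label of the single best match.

BC2

BC1 differs at 9 sites; BC2 differs at 8 sites. The closest is BC2.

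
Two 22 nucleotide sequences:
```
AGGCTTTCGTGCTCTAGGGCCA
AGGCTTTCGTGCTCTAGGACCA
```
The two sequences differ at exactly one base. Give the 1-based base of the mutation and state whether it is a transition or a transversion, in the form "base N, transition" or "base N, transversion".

base 19, transition

Base 19 changes G→A. G is a purine and A is a purine, so this is a transition.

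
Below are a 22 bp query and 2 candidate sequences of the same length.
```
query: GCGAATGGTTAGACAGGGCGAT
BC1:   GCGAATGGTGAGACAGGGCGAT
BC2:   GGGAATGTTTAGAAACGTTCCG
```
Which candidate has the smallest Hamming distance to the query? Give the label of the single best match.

BC1 differs at 1 position; BC2 differs at 9 positions. The closest is BC1.

BC1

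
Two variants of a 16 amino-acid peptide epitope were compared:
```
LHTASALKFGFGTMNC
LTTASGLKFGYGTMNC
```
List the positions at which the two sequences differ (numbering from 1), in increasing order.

Differences at position 2 (H→T), position 6 (A→G), position 11 (F→Y).

2, 6, 11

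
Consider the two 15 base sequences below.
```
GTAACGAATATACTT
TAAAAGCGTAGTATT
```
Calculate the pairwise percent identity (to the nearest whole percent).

47%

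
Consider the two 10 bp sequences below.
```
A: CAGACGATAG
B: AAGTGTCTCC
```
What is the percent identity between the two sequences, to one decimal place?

Mismatches at positions 1, 4, 5, 6, 7, 9, 10 (1-based): 7 of 10.
Identical positions: 3/10 = 30% → 30.0%.

30.0%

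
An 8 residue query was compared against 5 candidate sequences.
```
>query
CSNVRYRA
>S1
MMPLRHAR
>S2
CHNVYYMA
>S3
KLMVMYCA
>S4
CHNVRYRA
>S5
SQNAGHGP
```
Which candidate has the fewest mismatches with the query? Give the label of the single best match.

S4

Hamming distances to query — S1: 7; S2: 3; S3: 5; S4: 1; S5: 7.
Smallest is S4 with 1 mismatch.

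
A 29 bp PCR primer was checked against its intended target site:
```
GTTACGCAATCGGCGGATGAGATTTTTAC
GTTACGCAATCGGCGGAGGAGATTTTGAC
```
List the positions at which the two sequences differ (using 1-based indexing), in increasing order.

Differences at position 18 (T→G), position 27 (T→G).

18, 27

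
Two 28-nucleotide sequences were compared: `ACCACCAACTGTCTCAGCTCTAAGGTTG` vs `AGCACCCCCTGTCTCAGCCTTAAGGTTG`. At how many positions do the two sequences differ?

5

Mismatches (1-based): position 2: C→G; position 7: A→C; position 8: A→C; position 19: T→C; position 20: C→T.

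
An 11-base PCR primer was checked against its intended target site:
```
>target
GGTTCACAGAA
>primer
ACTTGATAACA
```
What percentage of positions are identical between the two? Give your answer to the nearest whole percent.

45%

6 positions differ (1, 2, 5, 7, 9, 10), so 5 of 11 match: 5/11 = 45.45%.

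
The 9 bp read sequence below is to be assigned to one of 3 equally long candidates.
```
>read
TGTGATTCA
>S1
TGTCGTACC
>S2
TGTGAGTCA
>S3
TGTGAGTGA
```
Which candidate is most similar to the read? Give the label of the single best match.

S2

S1 differs at 4 sites; S2 differs at 1 site; S3 differs at 2 sites. The closest is S2.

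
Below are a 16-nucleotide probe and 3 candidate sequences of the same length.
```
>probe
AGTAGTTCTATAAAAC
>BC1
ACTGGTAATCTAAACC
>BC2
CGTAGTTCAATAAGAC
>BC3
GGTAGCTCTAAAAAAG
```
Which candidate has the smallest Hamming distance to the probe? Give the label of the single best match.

Hamming distances to probe — BC1: 6; BC2: 3; BC3: 4.
Smallest is BC2 with 3 mismatches.

BC2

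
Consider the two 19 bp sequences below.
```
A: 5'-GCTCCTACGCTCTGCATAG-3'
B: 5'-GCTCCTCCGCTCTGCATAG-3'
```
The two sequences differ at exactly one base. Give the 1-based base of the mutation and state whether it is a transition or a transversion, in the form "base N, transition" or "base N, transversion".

Base 7 changes A→C. A is a purine and C is a pyrimidine, so this is a transversion.

base 7, transversion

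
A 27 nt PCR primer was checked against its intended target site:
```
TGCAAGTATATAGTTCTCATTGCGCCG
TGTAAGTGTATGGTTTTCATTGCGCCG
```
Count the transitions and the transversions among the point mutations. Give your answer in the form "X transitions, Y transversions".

4 transitions, 0 transversions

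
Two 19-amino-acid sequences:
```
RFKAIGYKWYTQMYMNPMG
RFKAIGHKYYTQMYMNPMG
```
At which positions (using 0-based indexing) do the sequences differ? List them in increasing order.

6, 8

Differences at position 6 (Y→H), position 8 (W→Y).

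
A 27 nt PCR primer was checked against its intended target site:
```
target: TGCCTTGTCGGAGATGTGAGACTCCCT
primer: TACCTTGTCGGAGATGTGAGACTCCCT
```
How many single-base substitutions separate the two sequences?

1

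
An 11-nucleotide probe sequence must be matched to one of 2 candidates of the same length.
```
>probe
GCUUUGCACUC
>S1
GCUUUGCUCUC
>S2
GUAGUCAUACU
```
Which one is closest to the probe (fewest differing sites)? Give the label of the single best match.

S1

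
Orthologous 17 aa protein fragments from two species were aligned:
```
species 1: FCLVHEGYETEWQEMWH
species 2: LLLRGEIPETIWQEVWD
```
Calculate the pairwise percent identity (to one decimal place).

9 positions differ (1, 2, 4, 5, 7, 8, 11, 15, 17), so 8 of 17 match: 8/17 = 47.06%.

47.1%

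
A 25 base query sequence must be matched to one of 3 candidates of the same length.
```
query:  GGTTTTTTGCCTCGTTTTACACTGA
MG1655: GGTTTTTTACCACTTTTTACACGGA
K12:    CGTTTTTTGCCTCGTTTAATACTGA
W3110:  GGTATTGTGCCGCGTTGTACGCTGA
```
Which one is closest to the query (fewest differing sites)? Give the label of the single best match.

K12

Hamming distances to query — MG1655: 4; K12: 3; W3110: 5.
Smallest is K12 with 3 mismatches.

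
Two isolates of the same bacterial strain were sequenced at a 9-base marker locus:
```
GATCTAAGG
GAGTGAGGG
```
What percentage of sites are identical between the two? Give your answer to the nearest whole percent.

56%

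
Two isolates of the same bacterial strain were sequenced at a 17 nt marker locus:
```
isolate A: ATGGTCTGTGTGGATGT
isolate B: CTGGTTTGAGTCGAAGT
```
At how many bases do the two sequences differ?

5

Mismatches (1-based): base 1: A→C; base 6: C→T; base 9: T→A; base 12: G→C; base 15: T→A.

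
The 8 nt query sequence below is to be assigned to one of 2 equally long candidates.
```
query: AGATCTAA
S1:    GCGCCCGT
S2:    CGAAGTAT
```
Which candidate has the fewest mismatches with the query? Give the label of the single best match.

Hamming distances to query — S1: 7; S2: 4.
Smallest is S2 with 4 mismatches.

S2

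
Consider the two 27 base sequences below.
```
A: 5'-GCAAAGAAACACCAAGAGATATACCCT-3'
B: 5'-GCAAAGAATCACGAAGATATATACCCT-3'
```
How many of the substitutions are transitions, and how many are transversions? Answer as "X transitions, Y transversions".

Transitions (purine↔purine or pyrimidine↔pyrimidine): none.
Transversions (purine↔pyrimidine): 9 A→T, 13 C→G, 18 G→T.

0 transitions, 3 transversions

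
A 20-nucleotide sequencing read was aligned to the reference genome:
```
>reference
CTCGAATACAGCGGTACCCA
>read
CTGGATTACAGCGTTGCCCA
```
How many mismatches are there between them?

The sequences differ at positions 3, 6, 14, 16 (1-based) — 4 in total.

4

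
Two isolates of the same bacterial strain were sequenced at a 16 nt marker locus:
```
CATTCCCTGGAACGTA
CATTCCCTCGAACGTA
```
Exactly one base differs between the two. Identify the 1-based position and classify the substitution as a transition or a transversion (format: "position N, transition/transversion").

The sequences differ only at position 9: G→C (purine→pyrimidine), a transversion.

position 9, transversion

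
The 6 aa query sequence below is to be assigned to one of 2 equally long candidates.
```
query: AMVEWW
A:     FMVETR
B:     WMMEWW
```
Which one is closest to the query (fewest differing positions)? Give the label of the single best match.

B

Hamming distances to query — A: 3; B: 2.
Smallest is B with 2 mismatches.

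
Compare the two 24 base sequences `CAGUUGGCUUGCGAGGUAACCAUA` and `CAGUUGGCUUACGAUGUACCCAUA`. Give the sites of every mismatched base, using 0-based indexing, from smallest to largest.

Differences at site 10 (G→A), site 14 (G→U), site 18 (A→C).

10, 14, 18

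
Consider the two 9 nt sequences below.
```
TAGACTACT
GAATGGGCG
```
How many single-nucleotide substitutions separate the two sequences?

7

The sequences differ at bases 1, 3, 4, 5, 6, 7, 9 (1-based) — 7 in total.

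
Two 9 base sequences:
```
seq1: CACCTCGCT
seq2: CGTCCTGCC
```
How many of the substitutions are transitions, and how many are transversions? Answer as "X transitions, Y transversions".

Mismatches (1-based):
site 2: A→G (purine→purine, transition)
site 3: C→T (pyrimidine→pyrimidine, transition)
site 5: T→C (pyrimidine→pyrimidine, transition)
site 6: C→T (pyrimidine→pyrimidine, transition)
site 9: T→C (pyrimidine→pyrimidine, transition)

5 transitions, 0 transversions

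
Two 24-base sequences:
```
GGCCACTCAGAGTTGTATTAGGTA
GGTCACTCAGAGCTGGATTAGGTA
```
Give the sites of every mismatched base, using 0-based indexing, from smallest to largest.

2, 12, 15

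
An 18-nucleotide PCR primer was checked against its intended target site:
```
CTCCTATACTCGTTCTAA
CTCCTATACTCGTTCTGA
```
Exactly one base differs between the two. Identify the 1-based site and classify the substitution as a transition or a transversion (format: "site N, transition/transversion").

The sequences differ only at site 17: A→G (purine→purine), a transition.

site 17, transition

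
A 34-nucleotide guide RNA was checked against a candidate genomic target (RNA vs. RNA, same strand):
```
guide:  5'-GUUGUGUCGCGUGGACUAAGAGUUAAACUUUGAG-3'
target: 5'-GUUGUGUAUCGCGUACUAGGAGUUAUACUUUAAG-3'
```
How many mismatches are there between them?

7

The sequences differ at positions 8, 9, 12, 14, 19, 26, 32 (1-based) — 7 in total.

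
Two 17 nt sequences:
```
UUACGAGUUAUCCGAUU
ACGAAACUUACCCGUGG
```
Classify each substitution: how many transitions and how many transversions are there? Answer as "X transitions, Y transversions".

Mismatches (1-based):
position 1: U→A (pyrimidine→purine, transversion)
position 2: U→C (pyrimidine→pyrimidine, transition)
position 3: A→G (purine→purine, transition)
position 4: C→A (pyrimidine→purine, transversion)
position 5: G→A (purine→purine, transition)
position 7: G→C (purine→pyrimidine, transversion)
position 11: U→C (pyrimidine→pyrimidine, transition)
position 15: A→U (purine→pyrimidine, transversion)
position 16: U→G (pyrimidine→purine, transversion)
position 17: U→G (pyrimidine→purine, transversion)

4 transitions, 6 transversions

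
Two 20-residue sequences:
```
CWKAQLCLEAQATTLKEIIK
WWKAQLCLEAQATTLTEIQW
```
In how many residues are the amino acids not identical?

4

Mismatches (1-based): residue 1: C→W; residue 16: K→T; residue 19: I→Q; residue 20: K→W.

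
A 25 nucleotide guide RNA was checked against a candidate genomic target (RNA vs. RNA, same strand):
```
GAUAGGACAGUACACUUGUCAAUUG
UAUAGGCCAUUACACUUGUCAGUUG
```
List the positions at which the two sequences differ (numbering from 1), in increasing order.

1, 7, 10, 22

Scanning 1-based: 1: G/U; 7: A/C; 10: G/U; 22: A/G.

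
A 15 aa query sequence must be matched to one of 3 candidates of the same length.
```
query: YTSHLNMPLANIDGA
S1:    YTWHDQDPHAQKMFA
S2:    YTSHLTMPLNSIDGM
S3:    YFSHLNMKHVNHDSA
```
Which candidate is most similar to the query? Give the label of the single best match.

S1 differs at 9 positions; S2 differs at 4 positions; S3 differs at 6 positions. The closest is S2.

S2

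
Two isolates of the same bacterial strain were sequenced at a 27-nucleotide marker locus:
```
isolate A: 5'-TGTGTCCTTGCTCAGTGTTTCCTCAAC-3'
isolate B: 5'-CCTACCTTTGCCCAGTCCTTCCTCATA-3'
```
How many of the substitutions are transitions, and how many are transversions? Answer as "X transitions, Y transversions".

6 transitions, 4 transversions

Transitions (purine↔purine or pyrimidine↔pyrimidine): 1 T→C, 4 G→A, 5 T→C, 7 C→T, 12 T→C, 18 T→C.
Transversions (purine↔pyrimidine): 2 G→C, 17 G→C, 26 A→T, 27 C→A.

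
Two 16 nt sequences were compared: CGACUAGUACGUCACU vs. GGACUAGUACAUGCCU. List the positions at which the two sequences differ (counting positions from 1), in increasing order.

Differences at position 1 (C→G), position 11 (G→A), position 13 (C→G), position 14 (A→C).

1, 11, 13, 14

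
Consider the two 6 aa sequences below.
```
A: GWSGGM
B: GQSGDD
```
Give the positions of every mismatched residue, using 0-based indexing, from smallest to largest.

1, 4, 5

Scanning 0-based: 1: W/Q; 4: G/D; 5: M/D.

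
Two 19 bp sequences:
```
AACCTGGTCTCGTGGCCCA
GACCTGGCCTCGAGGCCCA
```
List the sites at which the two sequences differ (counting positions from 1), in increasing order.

1, 8, 13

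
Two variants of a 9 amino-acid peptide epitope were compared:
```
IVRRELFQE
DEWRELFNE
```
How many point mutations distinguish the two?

4

The sequences differ at residues 1, 2, 3, 8 (1-based) — 4 in total.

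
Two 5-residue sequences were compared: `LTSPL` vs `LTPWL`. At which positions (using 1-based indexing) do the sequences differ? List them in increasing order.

Scanning 1-based: 3: S/P; 4: P/W.

3, 4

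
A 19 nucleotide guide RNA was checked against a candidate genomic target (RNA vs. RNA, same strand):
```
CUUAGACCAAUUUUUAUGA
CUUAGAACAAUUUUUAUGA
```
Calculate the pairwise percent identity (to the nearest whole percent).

Mismatch at position 7 (1-based): 1 of 19.
Identical positions: 18/19 = 94.74% → 95%.

95%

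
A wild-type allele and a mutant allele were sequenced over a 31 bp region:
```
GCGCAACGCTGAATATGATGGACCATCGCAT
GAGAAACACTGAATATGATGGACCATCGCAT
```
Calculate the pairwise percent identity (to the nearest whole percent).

90%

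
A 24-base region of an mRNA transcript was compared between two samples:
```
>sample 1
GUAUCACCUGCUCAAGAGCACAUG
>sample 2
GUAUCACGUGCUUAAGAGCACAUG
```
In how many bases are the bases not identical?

The sequences differ at bases 8, 13 (1-based) — 2 in total.

2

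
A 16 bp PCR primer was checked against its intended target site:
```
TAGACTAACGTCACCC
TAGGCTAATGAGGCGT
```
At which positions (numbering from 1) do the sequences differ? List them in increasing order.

4, 9, 11, 12, 13, 15, 16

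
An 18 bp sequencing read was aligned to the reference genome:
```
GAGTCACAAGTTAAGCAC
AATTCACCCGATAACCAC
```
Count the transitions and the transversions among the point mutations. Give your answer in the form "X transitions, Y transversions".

Transitions (purine↔purine or pyrimidine↔pyrimidine): 1 G→A.
Transversions (purine↔pyrimidine): 3 G→T, 8 A→C, 9 A→C, 11 T→A, 15 G→C.

1 transition, 5 transversions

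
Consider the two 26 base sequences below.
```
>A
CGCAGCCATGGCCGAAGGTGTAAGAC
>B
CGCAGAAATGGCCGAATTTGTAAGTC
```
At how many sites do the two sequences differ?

The sequences differ at sites 6, 7, 17, 18, 25 (1-based) — 5 in total.

5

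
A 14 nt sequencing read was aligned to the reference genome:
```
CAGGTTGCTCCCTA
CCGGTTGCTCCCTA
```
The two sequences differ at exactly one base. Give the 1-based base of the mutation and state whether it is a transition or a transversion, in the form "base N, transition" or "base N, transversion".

base 2, transversion

The sequences differ only at base 2: A→C (purine→pyrimidine), a transversion.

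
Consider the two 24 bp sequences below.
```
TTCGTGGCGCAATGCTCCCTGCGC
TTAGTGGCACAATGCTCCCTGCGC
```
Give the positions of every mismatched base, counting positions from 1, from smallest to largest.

Differences at position 3 (C→A), position 9 (G→A).

3, 9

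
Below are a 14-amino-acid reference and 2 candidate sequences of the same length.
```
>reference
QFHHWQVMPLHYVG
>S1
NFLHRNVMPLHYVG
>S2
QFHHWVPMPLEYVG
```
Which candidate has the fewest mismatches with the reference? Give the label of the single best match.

S2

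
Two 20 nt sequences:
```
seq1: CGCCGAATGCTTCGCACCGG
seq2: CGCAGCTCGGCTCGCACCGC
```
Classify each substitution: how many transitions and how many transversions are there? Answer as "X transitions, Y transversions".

2 transitions, 5 transversions

Mismatches (1-based):
position 4: C→A (pyrimidine→purine, transversion)
position 6: A→C (purine→pyrimidine, transversion)
position 7: A→T (purine→pyrimidine, transversion)
position 8: T→C (pyrimidine→pyrimidine, transition)
position 10: C→G (pyrimidine→purine, transversion)
position 11: T→C (pyrimidine→pyrimidine, transition)
position 20: G→C (purine→pyrimidine, transversion)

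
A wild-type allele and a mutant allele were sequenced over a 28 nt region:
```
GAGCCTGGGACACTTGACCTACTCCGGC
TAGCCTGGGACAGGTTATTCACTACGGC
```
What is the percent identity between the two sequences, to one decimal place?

8 positions differ (1, 13, 14, 16, 18, 19, 20, 24), so 20 of 28 match: 20/28 = 71.43%.

71.4%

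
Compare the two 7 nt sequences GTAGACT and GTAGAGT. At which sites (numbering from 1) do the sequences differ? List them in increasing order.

Differences at site 6 (C→G).

6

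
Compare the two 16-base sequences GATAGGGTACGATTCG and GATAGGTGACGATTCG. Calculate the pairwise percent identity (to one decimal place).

87.5%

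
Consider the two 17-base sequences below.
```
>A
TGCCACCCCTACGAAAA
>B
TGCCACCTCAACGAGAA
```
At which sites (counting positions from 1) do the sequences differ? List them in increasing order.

8, 10, 15

Differences at site 8 (C→T), site 10 (T→A), site 15 (A→G).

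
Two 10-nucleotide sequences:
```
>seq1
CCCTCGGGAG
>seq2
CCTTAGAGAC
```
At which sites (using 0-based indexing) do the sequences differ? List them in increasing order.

2, 4, 6, 9

Scanning 0-based: 2: C/T; 4: C/A; 6: G/A; 9: G/C.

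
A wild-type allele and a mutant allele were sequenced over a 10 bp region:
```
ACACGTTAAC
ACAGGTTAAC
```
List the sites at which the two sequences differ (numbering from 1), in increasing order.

Differences at site 4 (C→G).

4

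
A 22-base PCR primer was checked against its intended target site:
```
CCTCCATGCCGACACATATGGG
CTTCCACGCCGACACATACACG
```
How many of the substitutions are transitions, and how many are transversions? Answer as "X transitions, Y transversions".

Transitions (purine↔purine or pyrimidine↔pyrimidine): 2 C→T, 7 T→C, 19 T→C, 20 G→A.
Transversions (purine↔pyrimidine): 21 G→C.

4 transitions, 1 transversion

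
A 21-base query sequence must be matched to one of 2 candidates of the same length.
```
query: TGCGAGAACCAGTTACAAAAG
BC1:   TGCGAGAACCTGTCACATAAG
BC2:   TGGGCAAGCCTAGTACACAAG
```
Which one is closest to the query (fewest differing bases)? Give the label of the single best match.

BC1

Hamming distances to query — BC1: 3; BC2: 8.
Smallest is BC1 with 3 mismatches.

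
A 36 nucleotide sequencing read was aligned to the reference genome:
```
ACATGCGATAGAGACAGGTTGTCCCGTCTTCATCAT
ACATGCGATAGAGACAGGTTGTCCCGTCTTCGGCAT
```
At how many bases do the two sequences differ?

2

Comparing position by position, 2 bases differ: 32 (A/G), 33 (T/G).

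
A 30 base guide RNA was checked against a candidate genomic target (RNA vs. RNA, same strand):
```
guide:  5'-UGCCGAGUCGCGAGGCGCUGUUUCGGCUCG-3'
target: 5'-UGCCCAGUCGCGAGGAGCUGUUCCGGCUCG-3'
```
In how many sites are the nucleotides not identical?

3

The sequences differ at sites 5, 16, 23 (1-based) — 3 in total.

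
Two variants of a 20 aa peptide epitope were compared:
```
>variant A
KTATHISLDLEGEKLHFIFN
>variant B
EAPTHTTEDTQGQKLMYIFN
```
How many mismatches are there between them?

11

Comparing position by position, 11 positions differ: 1 (K/E), 2 (T/A), 3 (A/P), 6 (I/T), 7 (S/T), 8 (L/E), 10 (L/T), 11 (E/Q), 13 (E/Q), 16 (H/M), 17 (F/Y).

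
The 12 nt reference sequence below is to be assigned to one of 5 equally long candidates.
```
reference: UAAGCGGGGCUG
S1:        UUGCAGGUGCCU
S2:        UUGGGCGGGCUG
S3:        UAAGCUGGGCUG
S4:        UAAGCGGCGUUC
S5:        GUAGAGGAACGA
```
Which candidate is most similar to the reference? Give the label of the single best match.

S3

Hamming distances to reference — S1: 7; S2: 4; S3: 1; S4: 3; S5: 7.
Smallest is S3 with 1 mismatch.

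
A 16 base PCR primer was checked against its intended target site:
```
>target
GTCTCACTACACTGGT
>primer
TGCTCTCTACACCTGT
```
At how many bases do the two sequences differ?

5

Comparing position by position, 5 bases differ: 1 (G/T), 2 (T/G), 6 (A/T), 13 (T/C), 14 (G/T).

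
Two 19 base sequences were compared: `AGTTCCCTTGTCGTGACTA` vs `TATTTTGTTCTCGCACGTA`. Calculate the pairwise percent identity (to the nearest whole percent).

47%

10 positions differ (1, 2, 5, 6, 7, 10, 14, 15, 16, 17), so 9 of 19 match: 9/19 = 47.37%.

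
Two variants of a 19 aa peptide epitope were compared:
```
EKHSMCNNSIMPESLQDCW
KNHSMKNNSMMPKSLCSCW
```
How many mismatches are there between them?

The sequences differ at positions 1, 2, 6, 10, 13, 16, 17 (1-based) — 7 in total.

7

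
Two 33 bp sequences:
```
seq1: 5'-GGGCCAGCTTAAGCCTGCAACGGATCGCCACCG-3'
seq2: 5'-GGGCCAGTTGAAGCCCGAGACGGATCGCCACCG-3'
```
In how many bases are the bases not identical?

5

Mismatches (1-based): base 8: C→T; base 10: T→G; base 16: T→C; base 18: C→A; base 19: A→G.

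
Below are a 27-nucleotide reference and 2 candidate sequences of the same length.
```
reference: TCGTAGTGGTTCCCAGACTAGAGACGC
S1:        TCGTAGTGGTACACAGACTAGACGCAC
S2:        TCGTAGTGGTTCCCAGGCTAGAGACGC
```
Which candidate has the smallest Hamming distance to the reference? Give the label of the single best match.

S2

S1 differs at 5 bases; S2 differs at 1 base. The closest is S2.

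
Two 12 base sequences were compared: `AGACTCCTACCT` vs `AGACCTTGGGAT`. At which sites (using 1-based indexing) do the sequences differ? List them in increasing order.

Differences at site 5 (T→C), site 6 (C→T), site 7 (C→T), site 8 (T→G), site 9 (A→G), site 10 (C→G), site 11 (C→A).

5, 6, 7, 8, 9, 10, 11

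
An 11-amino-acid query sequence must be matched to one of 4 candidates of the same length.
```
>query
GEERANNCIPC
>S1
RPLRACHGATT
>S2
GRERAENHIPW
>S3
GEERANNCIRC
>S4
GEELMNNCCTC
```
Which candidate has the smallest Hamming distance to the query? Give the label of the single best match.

S3

S1 differs at 9 residues; S2 differs at 4 residues; S3 differs at 1 residue; S4 differs at 4 residues. The closest is S3.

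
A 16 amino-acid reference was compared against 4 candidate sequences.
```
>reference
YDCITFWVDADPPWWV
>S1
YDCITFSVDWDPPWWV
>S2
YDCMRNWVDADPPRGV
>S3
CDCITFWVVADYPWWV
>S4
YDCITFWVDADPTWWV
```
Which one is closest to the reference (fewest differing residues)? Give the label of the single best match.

S4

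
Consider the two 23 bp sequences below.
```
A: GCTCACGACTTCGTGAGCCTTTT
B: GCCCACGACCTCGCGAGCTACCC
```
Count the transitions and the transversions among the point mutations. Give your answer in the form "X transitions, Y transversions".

Transitions (purine↔purine or pyrimidine↔pyrimidine): 3 T→C, 10 T→C, 14 T→C, 19 C→T, 21 T→C, 22 T→C, 23 T→C.
Transversions (purine↔pyrimidine): 20 T→A.

7 transitions, 1 transversion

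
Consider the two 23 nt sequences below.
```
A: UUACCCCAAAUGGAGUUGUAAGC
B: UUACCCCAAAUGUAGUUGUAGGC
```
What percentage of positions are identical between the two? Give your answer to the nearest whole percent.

91%

2 positions differ (13, 21), so 21 of 23 match: 21/23 = 91.3%.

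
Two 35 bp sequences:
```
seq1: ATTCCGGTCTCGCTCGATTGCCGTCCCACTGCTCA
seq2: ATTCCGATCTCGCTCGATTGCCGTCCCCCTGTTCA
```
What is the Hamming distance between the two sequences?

Comparing position by position, 3 bases differ: 7 (G/A), 28 (A/C), 32 (C/T).

3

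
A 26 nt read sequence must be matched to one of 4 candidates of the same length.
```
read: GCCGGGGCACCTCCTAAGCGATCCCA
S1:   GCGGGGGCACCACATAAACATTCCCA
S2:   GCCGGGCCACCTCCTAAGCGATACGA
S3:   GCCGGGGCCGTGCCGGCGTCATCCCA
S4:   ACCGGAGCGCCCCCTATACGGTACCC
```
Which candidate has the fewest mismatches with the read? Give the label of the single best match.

S2

Hamming distances to read — S1: 6; S2: 3; S3: 9; S4: 9.
Smallest is S2 with 3 mismatches.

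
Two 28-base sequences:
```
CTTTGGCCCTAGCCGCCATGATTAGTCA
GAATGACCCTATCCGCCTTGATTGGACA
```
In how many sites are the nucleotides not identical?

Comparing position by position, 8 sites differ: 1 (C/G), 2 (T/A), 3 (T/A), 6 (G/A), 12 (G/T), 18 (A/T), 24 (A/G), 26 (T/A).

8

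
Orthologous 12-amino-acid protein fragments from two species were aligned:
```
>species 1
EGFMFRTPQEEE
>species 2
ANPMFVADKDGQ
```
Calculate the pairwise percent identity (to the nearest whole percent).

Mismatches at positions 1, 2, 3, 6, 7, 8, 9, 10, 11, 12 (1-based): 10 of 12.
Identical positions: 2/12 = 16.67% → 17%.

17%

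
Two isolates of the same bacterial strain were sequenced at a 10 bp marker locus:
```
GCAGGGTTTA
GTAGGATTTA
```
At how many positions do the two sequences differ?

Comparing position by position, 2 positions differ: 2 (C/T), 6 (G/A).

2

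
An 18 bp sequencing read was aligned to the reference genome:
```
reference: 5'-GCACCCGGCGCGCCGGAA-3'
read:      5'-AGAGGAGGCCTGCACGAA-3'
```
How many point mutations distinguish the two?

9

Comparing position by position, 9 bases differ: 1 (G/A), 2 (C/G), 4 (C/G), 5 (C/G), 6 (C/A), 10 (G/C), 11 (C/T), 14 (C/A), 15 (G/C).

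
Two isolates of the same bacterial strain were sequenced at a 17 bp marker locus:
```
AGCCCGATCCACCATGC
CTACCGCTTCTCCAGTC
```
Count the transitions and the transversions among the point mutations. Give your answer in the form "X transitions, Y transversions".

1 transition, 7 transversions

Transitions (purine↔purine or pyrimidine↔pyrimidine): 9 C→T.
Transversions (purine↔pyrimidine): 1 A→C, 2 G→T, 3 C→A, 7 A→C, 11 A→T, 15 T→G, 16 G→T.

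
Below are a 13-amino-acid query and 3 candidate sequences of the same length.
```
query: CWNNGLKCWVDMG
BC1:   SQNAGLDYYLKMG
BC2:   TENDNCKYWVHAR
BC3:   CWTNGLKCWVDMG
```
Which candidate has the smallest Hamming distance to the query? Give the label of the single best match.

BC1 differs at 8 residues; BC2 differs at 9 residues; BC3 differs at 1 residue. The closest is BC3.

BC3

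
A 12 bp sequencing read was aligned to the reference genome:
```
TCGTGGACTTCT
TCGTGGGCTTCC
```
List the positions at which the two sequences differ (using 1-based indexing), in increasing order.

Differences at position 7 (A→G), position 12 (T→C).

7, 12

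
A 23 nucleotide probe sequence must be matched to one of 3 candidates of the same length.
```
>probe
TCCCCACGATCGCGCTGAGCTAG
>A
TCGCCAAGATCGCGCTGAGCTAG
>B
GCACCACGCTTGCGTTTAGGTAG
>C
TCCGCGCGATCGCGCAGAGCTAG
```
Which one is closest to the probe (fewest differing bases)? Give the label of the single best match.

A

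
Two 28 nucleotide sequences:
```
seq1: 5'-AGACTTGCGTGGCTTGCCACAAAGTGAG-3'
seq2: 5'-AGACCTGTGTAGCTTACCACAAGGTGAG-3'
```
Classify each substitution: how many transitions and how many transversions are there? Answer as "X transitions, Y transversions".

Transitions (purine↔purine or pyrimidine↔pyrimidine): 5 T→C, 8 C→T, 11 G→A, 16 G→A, 23 A→G.
Transversions (purine↔pyrimidine): none.

5 transitions, 0 transversions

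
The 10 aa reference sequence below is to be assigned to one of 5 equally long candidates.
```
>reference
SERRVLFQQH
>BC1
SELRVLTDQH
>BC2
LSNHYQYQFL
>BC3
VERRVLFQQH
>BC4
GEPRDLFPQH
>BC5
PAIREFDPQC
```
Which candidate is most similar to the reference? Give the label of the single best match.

BC3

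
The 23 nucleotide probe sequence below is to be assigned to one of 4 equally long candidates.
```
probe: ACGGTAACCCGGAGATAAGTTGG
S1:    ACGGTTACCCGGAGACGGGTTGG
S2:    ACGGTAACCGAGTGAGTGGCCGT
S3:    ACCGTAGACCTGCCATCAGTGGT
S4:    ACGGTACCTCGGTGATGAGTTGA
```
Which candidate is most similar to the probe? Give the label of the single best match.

S1 differs at 4 positions; S2 differs at 9 positions; S3 differs at 9 positions; S4 differs at 5 positions. The closest is S1.

S1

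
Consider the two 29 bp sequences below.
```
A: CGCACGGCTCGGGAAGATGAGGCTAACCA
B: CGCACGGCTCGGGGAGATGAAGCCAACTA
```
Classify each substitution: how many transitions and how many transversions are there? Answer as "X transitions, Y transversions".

Transitions (purine↔purine or pyrimidine↔pyrimidine): 14 A→G, 21 G→A, 24 T→C, 28 C→T.
Transversions (purine↔pyrimidine): none.

4 transitions, 0 transversions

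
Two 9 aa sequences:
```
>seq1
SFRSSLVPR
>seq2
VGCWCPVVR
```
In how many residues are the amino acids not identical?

Mismatches (1-based): residue 1: S→V; residue 2: F→G; residue 3: R→C; residue 4: S→W; residue 5: S→C; residue 6: L→P; residue 8: P→V.

7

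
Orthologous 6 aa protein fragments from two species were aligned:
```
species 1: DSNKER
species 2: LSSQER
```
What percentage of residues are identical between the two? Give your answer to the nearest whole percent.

50%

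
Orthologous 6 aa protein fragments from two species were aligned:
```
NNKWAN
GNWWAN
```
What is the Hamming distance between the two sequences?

Mismatches (1-based): position 1: N→G; position 3: K→W.

2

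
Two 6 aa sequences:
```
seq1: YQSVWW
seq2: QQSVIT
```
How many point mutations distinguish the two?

Comparing position by position, 3 residues differ: 1 (Y/Q), 5 (W/I), 6 (W/T).

3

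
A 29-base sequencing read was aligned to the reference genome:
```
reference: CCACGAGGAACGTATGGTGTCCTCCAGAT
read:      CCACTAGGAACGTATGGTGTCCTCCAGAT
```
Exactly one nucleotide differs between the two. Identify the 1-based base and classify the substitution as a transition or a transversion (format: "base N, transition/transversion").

The sequences differ only at base 5: G→T (purine→pyrimidine), a transversion.

base 5, transversion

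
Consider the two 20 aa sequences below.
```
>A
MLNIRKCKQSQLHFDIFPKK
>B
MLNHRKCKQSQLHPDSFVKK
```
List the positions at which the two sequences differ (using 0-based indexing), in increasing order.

Differences at position 3 (I→H), position 13 (F→P), position 15 (I→S), position 17 (P→V).

3, 13, 15, 17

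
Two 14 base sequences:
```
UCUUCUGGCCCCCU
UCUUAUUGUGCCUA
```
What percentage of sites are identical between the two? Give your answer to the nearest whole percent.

57%

6 positions differ (5, 7, 9, 10, 13, 14), so 8 of 14 match: 8/14 = 57.14%.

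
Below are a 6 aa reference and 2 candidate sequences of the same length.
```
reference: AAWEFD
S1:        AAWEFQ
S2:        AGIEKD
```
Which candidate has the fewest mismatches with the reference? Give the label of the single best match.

S1

S1 differs at 1 position; S2 differs at 3 positions. The closest is S1.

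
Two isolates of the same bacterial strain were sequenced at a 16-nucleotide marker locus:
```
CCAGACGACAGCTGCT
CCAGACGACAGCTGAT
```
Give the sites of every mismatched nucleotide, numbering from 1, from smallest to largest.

15

Scanning 1-based: 15: C/A.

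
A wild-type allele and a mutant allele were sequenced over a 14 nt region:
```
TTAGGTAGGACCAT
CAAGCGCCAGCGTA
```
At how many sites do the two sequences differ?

11

The sequences differ at sites 1, 2, 5, 6, 7, 8, 9, 10, 12, 13, 14 (1-based) — 11 in total.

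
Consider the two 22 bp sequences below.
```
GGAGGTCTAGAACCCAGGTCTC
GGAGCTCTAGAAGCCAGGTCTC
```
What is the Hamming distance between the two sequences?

2

Comparing position by position, 2 sites differ: 5 (G/C), 13 (C/G).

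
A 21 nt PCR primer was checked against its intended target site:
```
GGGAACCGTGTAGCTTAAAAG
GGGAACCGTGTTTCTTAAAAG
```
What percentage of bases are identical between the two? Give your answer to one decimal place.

90.5%

Mismatches at positions 12, 13 (1-based): 2 of 21.
Identical positions: 19/21 = 90.48% → 90.5%.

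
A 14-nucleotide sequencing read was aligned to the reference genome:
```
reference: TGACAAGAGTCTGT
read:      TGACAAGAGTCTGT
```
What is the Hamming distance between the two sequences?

0

No positions differ; the sequences are identical.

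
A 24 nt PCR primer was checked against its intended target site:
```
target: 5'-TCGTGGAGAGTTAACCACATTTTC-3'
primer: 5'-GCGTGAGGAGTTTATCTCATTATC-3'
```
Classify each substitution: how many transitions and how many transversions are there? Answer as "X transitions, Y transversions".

3 transitions, 4 transversions

Transitions (purine↔purine or pyrimidine↔pyrimidine): 6 G→A, 7 A→G, 15 C→T.
Transversions (purine↔pyrimidine): 1 T→G, 13 A→T, 17 A→T, 22 T→A.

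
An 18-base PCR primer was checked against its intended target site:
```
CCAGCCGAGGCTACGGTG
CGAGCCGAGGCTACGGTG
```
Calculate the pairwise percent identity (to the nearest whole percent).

94%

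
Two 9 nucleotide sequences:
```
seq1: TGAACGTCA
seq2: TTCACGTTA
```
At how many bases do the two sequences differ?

Mismatches (1-based): base 2: G→T; base 3: A→C; base 8: C→T.

3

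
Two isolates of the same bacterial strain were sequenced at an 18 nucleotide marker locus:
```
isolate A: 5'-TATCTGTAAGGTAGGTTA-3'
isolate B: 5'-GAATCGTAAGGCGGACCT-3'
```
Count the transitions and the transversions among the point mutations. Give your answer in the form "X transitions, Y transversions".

7 transitions, 3 transversions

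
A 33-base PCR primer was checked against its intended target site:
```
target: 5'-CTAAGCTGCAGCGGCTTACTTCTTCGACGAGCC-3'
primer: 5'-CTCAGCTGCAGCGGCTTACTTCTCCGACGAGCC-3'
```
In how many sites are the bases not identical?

2

Mismatches (1-based): site 3: A→C; site 24: T→C.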